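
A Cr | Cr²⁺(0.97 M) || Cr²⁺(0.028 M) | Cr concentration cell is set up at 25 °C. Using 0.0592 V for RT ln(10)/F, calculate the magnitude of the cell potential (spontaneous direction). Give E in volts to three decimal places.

For a concentration cell E°cell = 0. The 0.97 M side is the cathode (reduction is favoured where [Cr²⁺] is higher).
With n = 2, E = −(0.0592/2) log([Cr²⁺]ₐₙ/[Cr²⁺]꜀ₐₜ) = −(0.0592/2) log(0.028/0.97) = −(0.0592/2)(-1.540) = +0.046 V.

+0.046 V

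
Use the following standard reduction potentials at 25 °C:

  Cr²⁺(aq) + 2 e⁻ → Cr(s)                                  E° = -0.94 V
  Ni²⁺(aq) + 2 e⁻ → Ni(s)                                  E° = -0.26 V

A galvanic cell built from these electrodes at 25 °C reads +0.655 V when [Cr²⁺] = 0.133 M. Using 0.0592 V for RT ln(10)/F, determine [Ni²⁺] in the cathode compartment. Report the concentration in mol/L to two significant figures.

Ni²⁺/Ni is the cathode, Cr²⁺/Cr the anode: E°cell = +0.68 V, n = 2.
Overall reaction: Ni²⁺(aq) + Cr(s) → Ni(s) + Cr²⁺(aq); Q = [Cr²⁺]^1/[Ni²⁺]^1.
From E = E° − (0.0592/n) log Q: log Q = (E° − E)·n/0.0592 = (+0.68 − (+0.655))·2/0.0592 = 0.8446.
So 1·log[Ni²⁺] = 1·log(0.133) − log Q = -0.8761 − (0.8446) = -1.7207; [Ni²⁺] = 10^(-1.7207) ≈ 0.019 M.

0.019 M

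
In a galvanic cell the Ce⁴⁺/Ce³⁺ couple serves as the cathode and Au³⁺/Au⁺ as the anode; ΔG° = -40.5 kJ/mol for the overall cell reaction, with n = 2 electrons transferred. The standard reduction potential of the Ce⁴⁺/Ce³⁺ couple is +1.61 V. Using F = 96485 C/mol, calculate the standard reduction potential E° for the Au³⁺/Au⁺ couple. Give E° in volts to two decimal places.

E°cell = −ΔG°/(nF) = −(-40.5×10³)/((2)(96485)) = +0.210 V.
Since Ce⁴⁺/Ce³⁺ is the cathode and Au³⁺/Au⁺ the anode, E°cell = E°(Ce⁴⁺/Ce³⁺) − E°(Au³⁺/Au⁺).
So E°(Au³⁺/Au⁺) = E°(Ce⁴⁺/Ce³⁺) − E°cell = (+1.61) − (+0.210) = +1.40 V.

+1.40 V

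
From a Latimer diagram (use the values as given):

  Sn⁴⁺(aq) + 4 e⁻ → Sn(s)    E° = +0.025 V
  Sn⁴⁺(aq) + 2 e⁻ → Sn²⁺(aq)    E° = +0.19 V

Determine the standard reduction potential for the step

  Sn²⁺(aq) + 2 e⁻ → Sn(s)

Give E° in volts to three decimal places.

Sequential free energies add, so n₃E°₃ = n₁E°₁ + n₂E°₂.
With n₃ = 4, and the known step contributing 2×(+0.19) V, the unknown satisfies 2·E° = 4×(+0.025) − 2×(+0.19) = -0.280.
E° = -0.280 / 2 = -0.140 V.

-0.140 V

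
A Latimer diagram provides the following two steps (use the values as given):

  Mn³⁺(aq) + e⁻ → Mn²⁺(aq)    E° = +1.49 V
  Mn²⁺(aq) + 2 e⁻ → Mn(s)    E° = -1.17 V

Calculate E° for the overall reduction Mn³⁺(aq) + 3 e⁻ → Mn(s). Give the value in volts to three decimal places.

Adding the free-energy changes (−nFE°) of the two steps gives −n₃FE°₃ = −n₁FE°₁ − n₂FE°₂.
E°₃ = (1×+1.49 + 2×-1.17) / 3 = (-0.850) / 3 = -0.283 V.

-0.283 V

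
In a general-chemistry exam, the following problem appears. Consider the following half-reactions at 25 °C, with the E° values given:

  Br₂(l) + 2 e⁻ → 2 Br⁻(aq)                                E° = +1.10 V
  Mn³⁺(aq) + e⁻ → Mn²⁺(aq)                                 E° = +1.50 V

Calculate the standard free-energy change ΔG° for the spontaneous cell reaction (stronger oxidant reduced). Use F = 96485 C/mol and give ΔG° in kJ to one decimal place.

-77.2 kJ

Mn³⁺/Mn²⁺ (E° = +1.50 V) is the cathode; Br₂/Br⁻ (E° = +1.10 V) is the anode, so E°cell = +0.40 V.
Balancing electrons gives n = 2 (lcm of 1 and 2).
ΔG° = −nFE° = −(2)(96485)(+0.40) = -77,188 J = -77.2 kJ.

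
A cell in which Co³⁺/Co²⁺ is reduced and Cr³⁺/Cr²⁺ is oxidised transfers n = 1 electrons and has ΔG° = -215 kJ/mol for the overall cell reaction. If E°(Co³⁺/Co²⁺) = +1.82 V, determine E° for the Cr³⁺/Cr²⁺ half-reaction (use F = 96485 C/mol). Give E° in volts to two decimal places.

-0.41 V

E°cell = −ΔG°/(nF) = −(-215×10³)/((1)(96485)) = +2.228 V.
Since Co³⁺/Co²⁺ is the cathode and Cr³⁺/Cr²⁺ the anode, E°cell = E°(Co³⁺/Co²⁺) − E°(Cr³⁺/Cr²⁺).
So E°(Cr³⁺/Cr²⁺) = E°(Co³⁺/Co²⁺) − E°cell = (+1.82) − (+2.228) = -0.41 V.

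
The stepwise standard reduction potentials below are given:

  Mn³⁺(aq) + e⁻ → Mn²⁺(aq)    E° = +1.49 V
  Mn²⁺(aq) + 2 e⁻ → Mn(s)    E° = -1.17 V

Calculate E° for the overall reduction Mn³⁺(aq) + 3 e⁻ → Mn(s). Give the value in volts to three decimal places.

Adding the free-energy changes (−nFE°) of the two steps gives −n₃FE°₃ = −n₁FE°₁ − n₂FE°₂.
E°₃ = (1×+1.49 + 2×-1.17) / 3 = (-0.850) / 3 = -0.283 V.

-0.283 V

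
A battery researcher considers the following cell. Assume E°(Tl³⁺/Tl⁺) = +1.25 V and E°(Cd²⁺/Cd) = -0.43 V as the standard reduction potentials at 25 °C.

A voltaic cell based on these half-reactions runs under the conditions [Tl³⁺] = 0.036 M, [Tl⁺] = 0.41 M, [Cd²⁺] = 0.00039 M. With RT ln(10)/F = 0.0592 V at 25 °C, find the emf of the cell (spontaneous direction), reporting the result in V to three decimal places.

Tl³⁺/Tl⁺ is the cathode (higher E°), Cd²⁺/Cd the anode: E°cell = +1.25 − (-0.43) = +1.68 V, n = 2.
Overall: Tl³⁺(aq) + Cd(s) → Tl⁺(aq) + Cd²⁺(aq)
Q = [Tl⁺]·[Cd²⁺] / ([Tl³⁺]); log Q = -2.352.
E = E° − (0.0592/n) log Q = +1.68 − (0.0592/2)(-2.352) = +1.750 V.

+1.750 V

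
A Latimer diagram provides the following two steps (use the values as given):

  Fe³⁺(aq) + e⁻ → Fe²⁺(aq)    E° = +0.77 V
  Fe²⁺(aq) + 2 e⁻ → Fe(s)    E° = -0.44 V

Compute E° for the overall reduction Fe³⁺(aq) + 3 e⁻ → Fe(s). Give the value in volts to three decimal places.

Since ΔG° = −nFE° is additive over sequential reductions, n₃E°₃ = n₁E°₁ + n₂E°₂.
E°₃ = (1×+0.77 + 2×-0.44) / 3 = (-0.110) / 3 = -0.037 V.

-0.037 V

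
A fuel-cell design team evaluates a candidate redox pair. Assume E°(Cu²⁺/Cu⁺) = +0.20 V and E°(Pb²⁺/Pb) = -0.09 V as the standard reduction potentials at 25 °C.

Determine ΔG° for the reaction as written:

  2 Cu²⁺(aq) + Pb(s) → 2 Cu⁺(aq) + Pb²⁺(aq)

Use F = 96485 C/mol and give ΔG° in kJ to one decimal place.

As written, Cu²⁺/Cu⁺ is reduced (cathode) and Pb²⁺/Pb is oxidised (anode), so E°cell = (+0.20) − (-0.09) = +0.29 V.
Balancing electrons gives n = 2.
ΔG° = −nFE° = −(2)(96485)(+0.29) = -55,961 J = -56.0 kJ.

-56.0 kJ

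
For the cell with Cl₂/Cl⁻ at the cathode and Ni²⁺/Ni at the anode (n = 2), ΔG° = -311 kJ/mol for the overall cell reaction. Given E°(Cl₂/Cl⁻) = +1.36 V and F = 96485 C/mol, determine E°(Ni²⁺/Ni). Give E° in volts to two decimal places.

-0.25 V

E°cell = −ΔG°/(nF) = −(-311×10³)/((2)(96485)) = +1.612 V.
Since Cl₂/Cl⁻ is the cathode and Ni²⁺/Ni the anode, E°cell = E°(Cl₂/Cl⁻) − E°(Ni²⁺/Ni).
So E°(Ni²⁺/Ni) = E°(Cl₂/Cl⁻) − E°cell = (+1.36) − (+1.612) = -0.25 V.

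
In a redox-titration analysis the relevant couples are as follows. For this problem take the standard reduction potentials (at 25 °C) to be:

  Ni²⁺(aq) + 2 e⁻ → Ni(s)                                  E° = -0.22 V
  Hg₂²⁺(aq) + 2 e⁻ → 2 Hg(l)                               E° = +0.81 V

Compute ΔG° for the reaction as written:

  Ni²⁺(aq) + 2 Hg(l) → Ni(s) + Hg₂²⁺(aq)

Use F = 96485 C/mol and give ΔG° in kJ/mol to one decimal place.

As written, Ni²⁺/Ni is reduced (cathode) and Hg₂²⁺/Hg is oxidised (anode), so E°cell = (-0.22) − (+0.81) = -1.03 V.
Balancing electrons gives n = 2.
ΔG° = −nFE° = −(2)(96485)(-1.03) = 198,759 J = +198.8 kJ/mol.

+198.8 kJ/mol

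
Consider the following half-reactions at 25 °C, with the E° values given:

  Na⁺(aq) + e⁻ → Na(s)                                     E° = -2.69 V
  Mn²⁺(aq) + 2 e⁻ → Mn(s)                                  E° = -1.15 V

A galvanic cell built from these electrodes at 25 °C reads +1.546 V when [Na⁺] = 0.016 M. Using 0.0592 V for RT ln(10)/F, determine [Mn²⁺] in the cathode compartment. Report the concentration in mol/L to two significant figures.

0.00041 M

Mn²⁺/Mn is the cathode, Na⁺/Na the anode: E°cell = +1.54 V, n = 2.
Overall reaction: Mn²⁺(aq) + 2 Na(s) → Mn(s) + 2 Na⁺(aq); Q = [Na⁺]^2/[Mn²⁺]^1.
From E = E° − (0.0592/n) log Q: log Q = (E° − E)·n/0.0592 = (+1.54 − (+1.546))·2/0.0592 = -0.2027.
So 1·log[Mn²⁺] = 2·log(0.016) − log Q = -3.5918 − (-0.2027) = -3.3891; [Mn²⁺] = 10^(-3.3891) ≈ 0.00041 M.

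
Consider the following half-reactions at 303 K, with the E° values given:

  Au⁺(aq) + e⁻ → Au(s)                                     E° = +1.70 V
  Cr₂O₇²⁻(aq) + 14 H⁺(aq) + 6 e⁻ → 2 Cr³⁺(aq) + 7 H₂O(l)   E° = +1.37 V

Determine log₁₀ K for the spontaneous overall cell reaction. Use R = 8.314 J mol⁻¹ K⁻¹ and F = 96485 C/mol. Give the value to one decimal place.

32.9

Cathode: Au⁺/Au; anode: Cr₂O₇²⁻/Cr³⁺. E°cell = (+1.70) − (+1.37) = +0.33 V, with n = 6.
ΔG° = −nFE° = −RT ln K, so ln K = nFE°/(RT) = (6)(96485)(+0.33) / ((8.314)(303)) = 75.835.
log₁₀ K = 75.835 / ln 10 = 32.9.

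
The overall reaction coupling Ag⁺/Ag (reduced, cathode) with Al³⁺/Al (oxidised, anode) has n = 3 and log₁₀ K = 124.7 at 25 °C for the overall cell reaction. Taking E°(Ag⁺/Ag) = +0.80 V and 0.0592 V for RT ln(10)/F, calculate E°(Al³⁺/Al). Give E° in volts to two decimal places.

E°cell = (0.0592/n)·log K = (0.0592/3)(124.7) = +2.461 V.
Since Ag⁺/Ag is the cathode and Al³⁺/Al the anode, E°cell = E°(Ag⁺/Ag) − E°(Al³⁺/Al).
So E°(Al³⁺/Al) = E°(Ag⁺/Ag) − E°cell = (+0.80) − (+2.461) = -1.66 V.

-1.66 V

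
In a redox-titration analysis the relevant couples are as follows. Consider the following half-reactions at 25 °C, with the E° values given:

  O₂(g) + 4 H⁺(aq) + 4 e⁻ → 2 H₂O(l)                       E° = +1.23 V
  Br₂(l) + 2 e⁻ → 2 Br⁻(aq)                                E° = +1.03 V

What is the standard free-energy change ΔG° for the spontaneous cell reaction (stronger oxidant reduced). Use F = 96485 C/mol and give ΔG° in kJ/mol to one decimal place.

O₂/H₂O (E° = +1.23 V) is the cathode; Br₂/Br⁻ (E° = +1.03 V) is the anode, so E°cell = +0.20 V.
Balancing electrons gives n = 4 (lcm of 4 and 2).
ΔG° = −nFE° = −(4)(96485)(+0.20) = -77,188 J = -77.2 kJ/mol.

-77.2 kJ/mol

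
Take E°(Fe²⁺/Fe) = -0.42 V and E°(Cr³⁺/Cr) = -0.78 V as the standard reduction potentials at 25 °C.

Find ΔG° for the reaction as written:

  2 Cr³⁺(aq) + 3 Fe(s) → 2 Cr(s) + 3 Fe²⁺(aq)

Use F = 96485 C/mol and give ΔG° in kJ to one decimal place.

As written, Cr³⁺/Cr is reduced (cathode) and Fe²⁺/Fe is oxidised (anode), so E°cell = (-0.78) − (-0.42) = -0.36 V.
Balancing electrons gives n = 6.
ΔG° = −nFE° = −(6)(96485)(-0.36) = 208,408 J = +208.4 kJ.

+208.4 kJ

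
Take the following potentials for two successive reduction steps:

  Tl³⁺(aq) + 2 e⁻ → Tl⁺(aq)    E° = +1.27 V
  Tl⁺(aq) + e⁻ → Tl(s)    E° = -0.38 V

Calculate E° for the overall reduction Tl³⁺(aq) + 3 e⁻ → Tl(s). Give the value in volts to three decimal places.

+0.720 V

Adding the free-energy changes (−nFE°) of the two steps gives −n₃FE°₃ = −n₁FE°₁ − n₂FE°₂.
E°₃ = (2×+1.27 + 1×-0.38) / 3 = (+2.160) / 3 = +0.720 V.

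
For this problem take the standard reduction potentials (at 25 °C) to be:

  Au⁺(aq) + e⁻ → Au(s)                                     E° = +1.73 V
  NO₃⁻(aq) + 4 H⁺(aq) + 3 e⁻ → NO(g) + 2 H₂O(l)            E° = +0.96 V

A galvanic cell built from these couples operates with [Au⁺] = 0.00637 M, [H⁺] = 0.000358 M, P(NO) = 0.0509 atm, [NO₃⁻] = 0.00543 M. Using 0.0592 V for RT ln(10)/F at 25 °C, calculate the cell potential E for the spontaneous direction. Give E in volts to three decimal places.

Au⁺/Au is the cathode (higher E°), NO₃⁻/NO the anode: E°cell = +1.73 − (+0.96) = +0.77 V, n = 3.
Overall: 3 Au⁺(aq) + NO(g) + 2 H₂O(l) → 3 Au(s) + NO₃⁻(aq) + 4 H⁺(aq)
Q = [NO₃⁻]·[H⁺]^4 / ([Au⁺]^3·P(NO)); log Q = -8.169.
E = E° − (0.0592/n) log Q = +0.77 − (0.0592/3)(-8.169) = +0.931 V.

+0.931 V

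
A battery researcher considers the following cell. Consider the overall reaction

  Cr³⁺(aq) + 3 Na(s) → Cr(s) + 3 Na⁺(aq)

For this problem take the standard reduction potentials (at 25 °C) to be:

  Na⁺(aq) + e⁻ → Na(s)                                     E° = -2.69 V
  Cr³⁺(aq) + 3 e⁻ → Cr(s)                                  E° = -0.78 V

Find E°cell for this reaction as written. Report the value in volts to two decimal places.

The Cr³⁺/Cr couple has the higher reduction potential, so it is the cathode; Na⁺/Na is oxidised at the anode.
E°cell = E°(cathode) − E°(anode) = (-0.78) − (-2.69) = +1.91 V.

+1.91 V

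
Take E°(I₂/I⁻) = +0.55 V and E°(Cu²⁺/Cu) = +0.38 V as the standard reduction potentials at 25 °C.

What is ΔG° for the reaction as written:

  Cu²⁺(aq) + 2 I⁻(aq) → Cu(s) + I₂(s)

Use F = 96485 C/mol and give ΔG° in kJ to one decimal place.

+32.8 kJ

As written, Cu²⁺/Cu is reduced (cathode) and I₂/I⁻ is oxidised (anode), so E°cell = (+0.38) − (+0.55) = -0.17 V.
Balancing electrons gives n = 2.
ΔG° = −nFE° = −(2)(96485)(-0.17) = 32,805 J = +32.8 kJ.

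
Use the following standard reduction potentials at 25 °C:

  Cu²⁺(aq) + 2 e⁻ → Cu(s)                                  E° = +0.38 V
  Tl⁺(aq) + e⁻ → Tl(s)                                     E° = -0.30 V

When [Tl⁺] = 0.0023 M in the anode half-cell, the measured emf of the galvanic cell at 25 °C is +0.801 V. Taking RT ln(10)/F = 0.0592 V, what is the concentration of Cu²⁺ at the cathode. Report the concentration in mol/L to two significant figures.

0.065 M

Cu²⁺/Cu is the cathode, Tl⁺/Tl the anode: E°cell = +0.68 V, n = 2.
Overall reaction: Cu²⁺(aq) + 2 Tl(s) → Cu(s) + 2 Tl⁺(aq); Q = [Tl⁺]^2/[Cu²⁺]^1.
From E = E° − (0.0592/n) log Q: log Q = (E° − E)·n/0.0592 = (+0.68 − (+0.801))·2/0.0592 = -4.0878.
So 1·log[Cu²⁺] = 2·log(0.0023) − log Q = -5.2765 − (-4.0878) = -1.1887; [Cu²⁺] = 10^(-1.1887) ≈ 0.065 M.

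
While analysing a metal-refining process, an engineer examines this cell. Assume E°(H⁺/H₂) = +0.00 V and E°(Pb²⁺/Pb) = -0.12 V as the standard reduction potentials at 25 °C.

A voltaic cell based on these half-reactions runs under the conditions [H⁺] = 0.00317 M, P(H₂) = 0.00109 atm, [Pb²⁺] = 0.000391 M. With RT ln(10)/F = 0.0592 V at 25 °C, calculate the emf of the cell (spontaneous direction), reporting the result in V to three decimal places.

H⁺/H₂ is the cathode (higher E°), Pb²⁺/Pb the anode: E°cell = +0.00 − (-0.12) = +0.12 V, n = 2.
Overall: 2 H⁺(aq) + Pb(s) → H₂(g) + Pb²⁺(aq)
Q = P(H₂)·[Pb²⁺] / ([H⁺]^2); log Q = -1.373.
E = E° − (0.0592/n) log Q = +0.12 − (0.0592/2)(-1.373) = +0.161 V.

+0.161 V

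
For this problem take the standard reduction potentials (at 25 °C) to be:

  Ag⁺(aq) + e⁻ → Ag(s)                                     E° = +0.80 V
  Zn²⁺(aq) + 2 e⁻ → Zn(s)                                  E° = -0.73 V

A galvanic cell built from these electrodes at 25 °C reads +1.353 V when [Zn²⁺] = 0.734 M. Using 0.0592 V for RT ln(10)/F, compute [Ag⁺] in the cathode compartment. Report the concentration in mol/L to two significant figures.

0.00088 M

Ag⁺/Ag is the cathode, Zn²⁺/Zn the anode: E°cell = +1.53 V, n = 2.
Overall reaction: 2 Ag⁺(aq) + Zn(s) → 2 Ag(s) + Zn²⁺(aq); Q = [Zn²⁺]^1/[Ag⁺]^2.
From E = E° − (0.0592/n) log Q: log Q = (E° − E)·n/0.0592 = (+1.53 − (+1.353))·2/0.0592 = 5.9797.
So 2·log[Ag⁺] = 1·log(0.734) − log Q = -0.1343 − (5.9797) = -6.1140; log[Ag⁺] = -6.1140 / 2 = -3.0570; [Ag⁺] = 10^(-3.0570) ≈ 0.00088 M.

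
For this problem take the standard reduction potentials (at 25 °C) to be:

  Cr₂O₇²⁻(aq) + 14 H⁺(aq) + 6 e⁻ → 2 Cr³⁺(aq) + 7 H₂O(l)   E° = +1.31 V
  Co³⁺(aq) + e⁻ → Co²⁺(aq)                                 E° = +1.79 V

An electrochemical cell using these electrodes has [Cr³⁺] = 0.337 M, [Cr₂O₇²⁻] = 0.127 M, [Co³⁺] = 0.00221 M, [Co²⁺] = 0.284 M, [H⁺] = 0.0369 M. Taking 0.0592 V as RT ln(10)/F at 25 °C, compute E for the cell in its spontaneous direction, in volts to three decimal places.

+0.553 V

Co³⁺/Co²⁺ is the cathode (higher E°), Cr₂O₇²⁻/Cr³⁺ the anode: E°cell = +1.79 − (+1.31) = +0.48 V, n = 6.
Overall: 6 Co³⁺(aq) + 2 Cr³⁺(aq) + 7 H₂O(l) → 6 Co²⁺(aq) + Cr₂O₇²⁻(aq) + 14 H⁺(aq)
Q = [Co²⁺]^6·[Cr₂O₇²⁻]·[H⁺]^14 / ([Co³⁺]^6·[Cr³⁺]^2); log Q = -7.360.
E = E° − (0.0592/n) log Q = +0.48 − (0.0592/6)(-7.360) = +0.553 V.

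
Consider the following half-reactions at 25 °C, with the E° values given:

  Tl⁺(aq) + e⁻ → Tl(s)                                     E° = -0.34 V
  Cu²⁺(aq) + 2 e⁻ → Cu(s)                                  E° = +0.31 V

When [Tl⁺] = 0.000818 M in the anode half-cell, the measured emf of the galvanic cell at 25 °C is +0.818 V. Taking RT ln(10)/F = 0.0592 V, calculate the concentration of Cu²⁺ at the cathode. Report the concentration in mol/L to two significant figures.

Cu²⁺/Cu is the cathode, Tl⁺/Tl the anode: E°cell = +0.65 V, n = 2.
Overall reaction: Cu²⁺(aq) + 2 Tl(s) → Cu(s) + 2 Tl⁺(aq); Q = [Tl⁺]^2/[Cu²⁺]^1.
From E = E° − (0.0592/n) log Q: log Q = (E° − E)·n/0.0592 = (+0.65 − (+0.818))·2/0.0592 = -5.6757.
So 1·log[Cu²⁺] = 2·log(0.000818) − log Q = -6.1745 − (-5.6757) = -0.4988; [Cu²⁺] = 10^(-0.4988) ≈ 0.32 M.

0.32 M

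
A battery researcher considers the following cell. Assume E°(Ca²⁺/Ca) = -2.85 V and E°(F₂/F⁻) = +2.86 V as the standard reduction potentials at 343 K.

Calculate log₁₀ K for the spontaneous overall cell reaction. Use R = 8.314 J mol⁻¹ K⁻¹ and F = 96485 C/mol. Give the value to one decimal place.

167.8

Cathode: F₂/F⁻; anode: Ca²⁺/Ca. E°cell = (+2.86) − (-2.85) = +5.71 V, with n = 2.
ΔG° = −nFE° = −RT ln K, so ln K = nFE°/(RT) = (2)(96485)(+5.71) / ((8.314)(343)) = 386.386.
log₁₀ K = 386.386 / ln 10 = 167.8.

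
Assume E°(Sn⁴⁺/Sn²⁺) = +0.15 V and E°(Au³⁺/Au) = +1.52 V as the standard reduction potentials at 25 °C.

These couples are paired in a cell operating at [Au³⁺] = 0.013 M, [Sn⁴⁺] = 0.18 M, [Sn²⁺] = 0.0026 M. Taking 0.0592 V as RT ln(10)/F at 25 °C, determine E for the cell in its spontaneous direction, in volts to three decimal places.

+1.278 V

Au³⁺/Au is the cathode (higher E°), Sn⁴⁺/Sn²⁺ the anode: E°cell = +1.52 − (+0.15) = +1.37 V, n = 6.
Overall: 2 Au³⁺(aq) + 3 Sn²⁺(aq) → 2 Au(s) + 3 Sn⁴⁺(aq)
Q = [Sn⁴⁺]^3 / ([Au³⁺]^2·[Sn²⁺]^3); log Q = 9.293.
E = E° − (0.0592/n) log Q = +1.37 − (0.0592/6)(9.293) = +1.278 V.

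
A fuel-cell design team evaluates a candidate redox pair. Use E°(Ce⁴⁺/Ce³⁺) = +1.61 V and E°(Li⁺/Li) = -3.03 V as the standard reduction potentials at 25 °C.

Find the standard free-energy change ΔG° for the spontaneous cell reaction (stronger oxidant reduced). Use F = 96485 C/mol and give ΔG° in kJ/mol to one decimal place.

-447.7 kJ/mol

Ce⁴⁺/Ce³⁺ (E° = +1.61 V) is the cathode; Li⁺/Li (E° = -3.03 V) is the anode, so E°cell = +4.64 V.
Balancing electrons gives n = 1 (lcm of 1 and 1).
ΔG° = −nFE° = −(1)(96485)(+4.64) = -447,690 J = -447.7 kJ/mol.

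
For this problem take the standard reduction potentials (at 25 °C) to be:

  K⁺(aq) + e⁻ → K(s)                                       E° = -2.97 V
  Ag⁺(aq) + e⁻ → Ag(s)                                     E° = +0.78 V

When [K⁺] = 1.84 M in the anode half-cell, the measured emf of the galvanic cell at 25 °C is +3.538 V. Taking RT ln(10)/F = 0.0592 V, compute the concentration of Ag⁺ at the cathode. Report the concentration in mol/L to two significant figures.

0.00048 M

Ag⁺/Ag is the cathode, K⁺/K the anode: E°cell = +3.75 V, n = 1.
Overall reaction: Ag⁺(aq) + K(s) → Ag(s) + K⁺(aq); Q = [K⁺]^1/[Ag⁺]^1.
From E = E° − (0.0592/n) log Q: log Q = (E° − E)·n/0.0592 = (+3.75 − (+3.538))·1/0.0592 = 3.5811.
So 1·log[Ag⁺] = 1·log(1.84) − log Q = 0.2648 − (3.5811) = -3.3163; [Ag⁺] = 10^(-3.3163) ≈ 0.00048 M.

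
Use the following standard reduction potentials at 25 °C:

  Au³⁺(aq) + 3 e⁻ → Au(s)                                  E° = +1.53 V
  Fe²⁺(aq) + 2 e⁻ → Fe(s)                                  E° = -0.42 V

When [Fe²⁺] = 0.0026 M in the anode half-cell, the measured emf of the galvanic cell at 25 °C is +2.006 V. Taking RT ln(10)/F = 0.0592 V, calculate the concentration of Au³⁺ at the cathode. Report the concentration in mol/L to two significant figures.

Au³⁺/Au is the cathode, Fe²⁺/Fe the anode: E°cell = +1.95 V, n = 6.
Overall reaction: 2 Au³⁺(aq) + 3 Fe(s) → 2 Au(s) + 3 Fe²⁺(aq); Q = [Fe²⁺]^3/[Au³⁺]^2.
From E = E° − (0.0592/n) log Q: log Q = (E° − E)·n/0.0592 = (+1.95 − (+2.006))·6/0.0592 = -5.6757.
So 2·log[Au³⁺] = 3·log(0.0026) − log Q = -7.7551 − (-5.6757) = -2.0794; log[Au³⁺] = -2.0794 / 2 = -1.0397; [Au³⁺] = 10^(-1.0397) ≈ 0.091 M.

0.091 M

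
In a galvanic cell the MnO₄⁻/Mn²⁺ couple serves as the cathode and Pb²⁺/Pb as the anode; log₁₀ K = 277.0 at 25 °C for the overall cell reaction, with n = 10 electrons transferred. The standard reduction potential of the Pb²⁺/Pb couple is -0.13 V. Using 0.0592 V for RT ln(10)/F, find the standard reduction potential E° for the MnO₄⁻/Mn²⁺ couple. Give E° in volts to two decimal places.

+1.51 V

E°cell = (0.0592/n)·log K = (0.0592/10)(277.0) = +1.640 V.
Since MnO₄⁻/Mn²⁺ is the cathode and Pb²⁺/Pb the anode, E°cell = E°(MnO₄⁻/Mn²⁺) − E°(Pb²⁺/Pb).
So E°(MnO₄⁻/Mn²⁺) = E°cell + E°(Pb²⁺/Pb) = +1.640 + (-0.13) = +1.51 V.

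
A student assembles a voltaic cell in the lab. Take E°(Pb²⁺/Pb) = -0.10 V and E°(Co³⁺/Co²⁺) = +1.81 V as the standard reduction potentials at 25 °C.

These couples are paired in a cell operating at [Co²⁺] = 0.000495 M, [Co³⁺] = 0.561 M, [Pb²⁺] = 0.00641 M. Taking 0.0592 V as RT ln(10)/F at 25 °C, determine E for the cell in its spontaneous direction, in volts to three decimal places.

Co³⁺/Co²⁺ is the cathode (higher E°), Pb²⁺/Pb the anode: E°cell = +1.81 − (-0.10) = +1.91 V, n = 2.
Overall: 2 Co³⁺(aq) + Pb(s) → 2 Co²⁺(aq) + Pb²⁺(aq)
Q = [Co²⁺]^2·[Pb²⁺] / ([Co³⁺]^2); log Q = -8.302.
E = E° − (0.0592/n) log Q = +1.91 − (0.0592/2)(-8.302) = +2.156 V.

+2.156 V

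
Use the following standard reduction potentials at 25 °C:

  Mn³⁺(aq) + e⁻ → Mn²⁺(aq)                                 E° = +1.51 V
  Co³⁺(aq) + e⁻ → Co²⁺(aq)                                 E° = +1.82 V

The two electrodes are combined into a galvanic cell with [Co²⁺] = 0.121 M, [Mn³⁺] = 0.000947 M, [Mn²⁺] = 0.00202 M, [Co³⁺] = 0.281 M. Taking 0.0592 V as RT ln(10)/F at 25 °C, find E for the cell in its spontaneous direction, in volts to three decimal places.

+0.351 V

Co³⁺/Co²⁺ is the cathode (higher E°), Mn³⁺/Mn²⁺ the anode: E°cell = +1.82 − (+1.51) = +0.31 V, n = 1.
Overall: Co³⁺(aq) + Mn²⁺(aq) → Co²⁺(aq) + Mn³⁺(aq)
Q = [Co²⁺]·[Mn³⁺] / ([Co³⁺]·[Mn²⁺]); log Q = -0.695.
E = E° − (0.0592/n) log Q = +0.31 − (0.0592/1)(-0.695) = +0.351 V.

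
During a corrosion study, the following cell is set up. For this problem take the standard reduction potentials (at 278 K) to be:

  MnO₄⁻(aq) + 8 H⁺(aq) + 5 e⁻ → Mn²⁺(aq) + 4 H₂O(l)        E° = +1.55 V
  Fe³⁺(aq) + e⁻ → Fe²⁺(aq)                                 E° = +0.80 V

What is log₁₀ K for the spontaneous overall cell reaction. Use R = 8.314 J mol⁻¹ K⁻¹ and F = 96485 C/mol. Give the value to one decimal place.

Cathode: MnO₄⁻/Mn²⁺; anode: Fe³⁺/Fe²⁺. E°cell = (+1.55) − (+0.80) = +0.75 V, with n = 5.
ΔG° = −nFE° = −RT ln K, so ln K = nFE°/(RT) = (5)(96485)(+0.75) / ((8.314)(278)) = 156.544.
log₁₀ K = 156.544 / ln 10 = 68.0.

68.0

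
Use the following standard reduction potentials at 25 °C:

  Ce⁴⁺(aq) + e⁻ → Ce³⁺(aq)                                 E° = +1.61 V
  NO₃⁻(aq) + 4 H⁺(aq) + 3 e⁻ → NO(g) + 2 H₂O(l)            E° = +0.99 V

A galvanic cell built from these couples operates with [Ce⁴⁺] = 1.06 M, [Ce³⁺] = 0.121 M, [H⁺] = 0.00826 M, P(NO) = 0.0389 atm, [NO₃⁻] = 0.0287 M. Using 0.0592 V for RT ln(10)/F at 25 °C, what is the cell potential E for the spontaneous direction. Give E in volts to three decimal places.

Ce⁴⁺/Ce³⁺ is the cathode (higher E°), NO₃⁻/NO the anode: E°cell = +1.61 − (+0.99) = +0.62 V, n = 3.
Overall: 3 Ce⁴⁺(aq) + NO(g) + 2 H₂O(l) → 3 Ce³⁺(aq) + NO₃⁻(aq) + 4 H⁺(aq)
Q = [Ce³⁺]^3·[NO₃⁻]·[H⁺]^4 / ([Ce⁴⁺]^3·P(NO)); log Q = -11.292.
E = E° − (0.0592/n) log Q = +0.62 − (0.0592/3)(-11.292) = +0.843 V.

+0.843 V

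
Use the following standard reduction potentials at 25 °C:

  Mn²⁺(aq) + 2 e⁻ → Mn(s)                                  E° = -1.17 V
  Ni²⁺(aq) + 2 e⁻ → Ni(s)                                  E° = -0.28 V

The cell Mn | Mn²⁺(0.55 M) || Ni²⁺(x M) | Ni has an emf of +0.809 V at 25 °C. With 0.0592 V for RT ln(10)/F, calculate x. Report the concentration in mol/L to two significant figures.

Ni²⁺/Ni is the cathode, Mn²⁺/Mn the anode: E°cell = +0.89 V, n = 2.
Overall reaction: Ni²⁺(aq) + Mn(s) → Ni(s) + Mn²⁺(aq); Q = [Mn²⁺]^1/[Ni²⁺]^1.
From E = E° − (0.0592/n) log Q: log Q = (E° − E)·n/0.0592 = (+0.89 − (+0.809))·2/0.0592 = 2.7365.
So 1·log[Ni²⁺] = 1·log(0.55) − log Q = -0.2596 − (2.7365) = -2.9961; [Ni²⁺] = 10^(-2.9961) ≈ 0.0010 M.

0.0010 M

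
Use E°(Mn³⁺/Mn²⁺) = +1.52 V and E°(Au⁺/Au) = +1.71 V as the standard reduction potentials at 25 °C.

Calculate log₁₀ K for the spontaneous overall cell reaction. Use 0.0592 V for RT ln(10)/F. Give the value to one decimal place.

Cathode: Au⁺/Au; anode: Mn³⁺/Mn²⁺. E°cell = +0.19 V, n = 1.
log K = nE°cell / 0.0592 = (1)(+0.19) / 0.0592 = 3.2.

3.2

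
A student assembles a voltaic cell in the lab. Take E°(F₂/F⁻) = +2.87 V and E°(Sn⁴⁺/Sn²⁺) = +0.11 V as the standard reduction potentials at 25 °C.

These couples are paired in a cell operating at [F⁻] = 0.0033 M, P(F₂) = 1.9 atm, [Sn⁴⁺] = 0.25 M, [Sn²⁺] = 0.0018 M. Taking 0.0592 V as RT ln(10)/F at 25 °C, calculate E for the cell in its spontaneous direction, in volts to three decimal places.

+2.852 V

F₂/F⁻ is the cathode (higher E°), Sn⁴⁺/Sn²⁺ the anode: E°cell = +2.87 − (+0.11) = +2.76 V, n = 2.
Overall: F₂(g) + Sn²⁺(aq) → 2 F⁻(aq) + Sn⁴⁺(aq)
Q = [F⁻]^2·[Sn⁴⁺] / (P(F₂)·[Sn²⁺]); log Q = -3.099.
E = E° − (0.0592/n) log Q = +2.76 − (0.0592/2)(-3.099) = +2.852 V.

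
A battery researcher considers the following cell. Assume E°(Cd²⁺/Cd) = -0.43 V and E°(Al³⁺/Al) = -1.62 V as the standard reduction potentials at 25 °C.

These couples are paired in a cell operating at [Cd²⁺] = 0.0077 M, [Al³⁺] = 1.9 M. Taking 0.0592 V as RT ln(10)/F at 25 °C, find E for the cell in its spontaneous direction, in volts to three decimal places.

+1.122 V

Cd²⁺/Cd is the cathode (higher E°), Al³⁺/Al the anode: E°cell = -0.43 − (-1.62) = +1.19 V, n = 6.
Overall: 3 Cd²⁺(aq) + 2 Al(s) → 3 Cd(s) + 2 Al³⁺(aq)
Q = [Al³⁺]^2 / ([Cd²⁺]^3); log Q = 6.898.
E = E° − (0.0592/n) log Q = +1.19 − (0.0592/6)(6.898) = +1.122 V.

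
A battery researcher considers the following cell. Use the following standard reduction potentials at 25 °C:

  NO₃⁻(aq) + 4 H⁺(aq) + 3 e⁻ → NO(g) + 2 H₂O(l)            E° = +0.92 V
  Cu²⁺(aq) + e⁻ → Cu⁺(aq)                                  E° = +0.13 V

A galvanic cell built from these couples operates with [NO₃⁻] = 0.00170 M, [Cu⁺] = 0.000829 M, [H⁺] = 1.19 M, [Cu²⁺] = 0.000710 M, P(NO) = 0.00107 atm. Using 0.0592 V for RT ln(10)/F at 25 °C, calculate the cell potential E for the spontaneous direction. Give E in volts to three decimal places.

NO₃⁻/NO is the cathode (higher E°), Cu²⁺/Cu⁺ the anode: E°cell = +0.92 − (+0.13) = +0.79 V, n = 3.
Overall: NO₃⁻(aq) + 4 H⁺(aq) + 3 Cu⁺(aq) → NO(g) + 2 H₂O(l) + 3 Cu²⁺(aq)
Q = P(NO)·[Cu²⁺]^3 / ([NO₃⁻]·[H⁺]^4·[Cu⁺]^3); log Q = -0.705.
E = E° − (0.0592/n) log Q = +0.79 − (0.0592/3)(-0.705) = +0.804 V.

+0.804 V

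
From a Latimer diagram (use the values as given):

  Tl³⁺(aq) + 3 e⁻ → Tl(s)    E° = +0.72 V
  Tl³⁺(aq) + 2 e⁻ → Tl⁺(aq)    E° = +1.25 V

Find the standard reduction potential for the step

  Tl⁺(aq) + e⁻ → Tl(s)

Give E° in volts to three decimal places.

-0.340 V

Sequential free energies add, so n₃E°₃ = n₁E°₁ + n₂E°₂.
With n₃ = 3, and the known step contributing 2×(+1.25) V, the unknown satisfies 1·E° = 3×(+0.72) − 2×(+1.25) = -0.340.
E° = -0.340 / 1 = -0.340 V.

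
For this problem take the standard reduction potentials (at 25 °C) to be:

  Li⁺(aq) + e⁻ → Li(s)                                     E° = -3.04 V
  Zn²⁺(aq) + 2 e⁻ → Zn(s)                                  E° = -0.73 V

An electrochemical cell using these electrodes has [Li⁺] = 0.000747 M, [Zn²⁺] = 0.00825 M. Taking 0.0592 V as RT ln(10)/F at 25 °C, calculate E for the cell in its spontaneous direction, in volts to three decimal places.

+2.433 V

Zn²⁺/Zn is the cathode (higher E°), Li⁺/Li the anode: E°cell = -0.73 − (-3.04) = +2.31 V, n = 2.
Overall: Zn²⁺(aq) + 2 Li(s) → Zn(s) + 2 Li⁺(aq)
Q = [Li⁺]^2 / ([Zn²⁺]); log Q = -4.170.
E = E° − (0.0592/n) log Q = +2.31 − (0.0592/2)(-4.170) = +2.433 V.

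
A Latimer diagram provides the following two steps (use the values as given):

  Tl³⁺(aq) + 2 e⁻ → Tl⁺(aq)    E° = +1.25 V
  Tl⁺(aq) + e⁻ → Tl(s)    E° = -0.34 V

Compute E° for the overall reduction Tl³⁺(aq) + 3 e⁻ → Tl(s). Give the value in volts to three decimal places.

+0.720 V

Standard free energies of sequential steps add: ΔG°₃ = ΔG°₁ + ΔG°₂, so n₃E°₃ = n₁E°₁ + n₂E°₂.
E°₃ = (2×+1.25 + 1×-0.34) / 3 = (+2.160) / 3 = +0.720 V.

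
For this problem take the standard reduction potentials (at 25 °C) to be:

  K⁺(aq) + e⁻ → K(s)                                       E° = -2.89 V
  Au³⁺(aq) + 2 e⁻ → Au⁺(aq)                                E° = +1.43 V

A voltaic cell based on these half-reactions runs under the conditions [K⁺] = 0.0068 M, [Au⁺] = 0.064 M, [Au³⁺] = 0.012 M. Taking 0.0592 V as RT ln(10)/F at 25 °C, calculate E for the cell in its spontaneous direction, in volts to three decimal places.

Au³⁺/Au⁺ is the cathode (higher E°), K⁺/K the anode: E°cell = +1.43 − (-2.89) = +4.32 V, n = 2.
Overall: Au³⁺(aq) + 2 K(s) → Au⁺(aq) + 2 K⁺(aq)
Q = [Au⁺]·[K⁺]^2 / ([Au³⁺]); log Q = -3.608.
E = E° − (0.0592/n) log Q = +4.32 − (0.0592/2)(-3.608) = +4.427 V.

+4.427 V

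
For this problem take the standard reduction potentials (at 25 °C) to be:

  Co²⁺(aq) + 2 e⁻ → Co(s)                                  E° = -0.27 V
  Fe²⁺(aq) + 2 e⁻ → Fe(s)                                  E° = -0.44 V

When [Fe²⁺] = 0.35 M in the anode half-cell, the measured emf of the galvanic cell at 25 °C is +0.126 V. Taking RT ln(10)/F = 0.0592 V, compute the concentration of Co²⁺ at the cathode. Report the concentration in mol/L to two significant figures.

Co²⁺/Co is the cathode, Fe²⁺/Fe the anode: E°cell = +0.17 V, n = 2.
Overall reaction: Co²⁺(aq) + Fe(s) → Co(s) + Fe²⁺(aq); Q = [Fe²⁺]^1/[Co²⁺]^1.
From E = E° − (0.0592/n) log Q: log Q = (E° − E)·n/0.0592 = (+0.17 − (+0.126))·2/0.0592 = 1.4865.
So 1·log[Co²⁺] = 1·log(0.35) − log Q = -0.4559 − (1.4865) = -1.9424; [Co²⁺] = 10^(-1.9424) ≈ 0.011 M.

0.011 M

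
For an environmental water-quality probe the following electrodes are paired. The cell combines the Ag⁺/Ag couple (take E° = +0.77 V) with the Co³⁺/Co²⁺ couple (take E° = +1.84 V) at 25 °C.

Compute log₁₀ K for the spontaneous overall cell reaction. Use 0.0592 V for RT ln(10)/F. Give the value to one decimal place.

18.1

Cathode: Co³⁺/Co²⁺; anode: Ag⁺/Ag. E°cell = +1.07 V, n = 1.
log K = nE°cell / 0.0592 = (1)(+1.07) / 0.0592 = 18.1.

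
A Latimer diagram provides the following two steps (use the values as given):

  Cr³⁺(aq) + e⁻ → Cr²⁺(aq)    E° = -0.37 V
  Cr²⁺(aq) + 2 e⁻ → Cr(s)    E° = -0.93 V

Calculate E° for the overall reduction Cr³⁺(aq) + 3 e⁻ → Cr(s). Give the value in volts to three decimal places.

Standard free energies of sequential steps add: ΔG°₃ = ΔG°₁ + ΔG°₂, so n₃E°₃ = n₁E°₁ + n₂E°₂.
E°₃ = (1×-0.37 + 2×-0.93) / 3 = (-2.230) / 3 = -0.743 V.

-0.743 V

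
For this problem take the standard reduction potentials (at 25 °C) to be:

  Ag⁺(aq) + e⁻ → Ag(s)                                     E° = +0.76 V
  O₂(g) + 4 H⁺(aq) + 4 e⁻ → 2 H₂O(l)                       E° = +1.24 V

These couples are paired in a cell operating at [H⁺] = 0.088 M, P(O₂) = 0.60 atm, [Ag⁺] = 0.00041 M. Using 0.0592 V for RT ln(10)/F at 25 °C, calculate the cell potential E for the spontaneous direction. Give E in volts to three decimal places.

O₂/H₂O is the cathode (higher E°), Ag⁺/Ag the anode: E°cell = +1.24 − (+0.76) = +0.48 V, n = 4.
Overall: O₂(g) + 4 H⁺(aq) + 4 Ag(s) → 2 H₂O(l) + 4 Ag⁺(aq)
Q = [Ag⁺]^4 / (P(O₂)·[H⁺]^4); log Q = -9.105.
E = E° − (0.0592/n) log Q = +0.48 − (0.0592/4)(-9.105) = +0.615 V.

+0.615 V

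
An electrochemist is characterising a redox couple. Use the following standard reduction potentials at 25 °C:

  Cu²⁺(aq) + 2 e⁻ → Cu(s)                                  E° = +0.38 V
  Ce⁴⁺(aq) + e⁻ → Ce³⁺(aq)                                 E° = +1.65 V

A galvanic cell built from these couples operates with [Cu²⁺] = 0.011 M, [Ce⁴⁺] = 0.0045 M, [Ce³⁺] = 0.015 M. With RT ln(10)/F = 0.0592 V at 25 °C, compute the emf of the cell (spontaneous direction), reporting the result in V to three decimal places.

+1.297 V

Ce⁴⁺/Ce³⁺ is the cathode (higher E°), Cu²⁺/Cu the anode: E°cell = +1.65 − (+0.38) = +1.27 V, n = 2.
Overall: 2 Ce⁴⁺(aq) + Cu(s) → 2 Ce³⁺(aq) + Cu²⁺(aq)
Q = [Ce³⁺]^2·[Cu²⁺] / ([Ce⁴⁺]^2); log Q = -0.913.
E = E° − (0.0592/n) log Q = +1.27 − (0.0592/2)(-0.913) = +1.297 V.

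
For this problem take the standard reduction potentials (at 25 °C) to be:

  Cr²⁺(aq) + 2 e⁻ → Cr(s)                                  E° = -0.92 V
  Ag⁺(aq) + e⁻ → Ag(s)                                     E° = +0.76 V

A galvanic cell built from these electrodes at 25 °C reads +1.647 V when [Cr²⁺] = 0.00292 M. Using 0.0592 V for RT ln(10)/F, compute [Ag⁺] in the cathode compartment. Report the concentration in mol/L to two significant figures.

0.015 M

Ag⁺/Ag is the cathode, Cr²⁺/Cr the anode: E°cell = +1.68 V, n = 2.
Overall reaction: 2 Ag⁺(aq) + Cr(s) → 2 Ag(s) + Cr²⁺(aq); Q = [Cr²⁺]^1/[Ag⁺]^2.
From E = E° − (0.0592/n) log Q: log Q = (E° − E)·n/0.0592 = (+1.68 − (+1.647))·2/0.0592 = 1.1149.
So 2·log[Ag⁺] = 1·log(0.00292) − log Q = -2.5346 − (1.1149) = -3.6495; log[Ag⁺] = -3.6495 / 2 = -1.8248; [Ag⁺] = 10^(-1.8248) ≈ 0.015 M.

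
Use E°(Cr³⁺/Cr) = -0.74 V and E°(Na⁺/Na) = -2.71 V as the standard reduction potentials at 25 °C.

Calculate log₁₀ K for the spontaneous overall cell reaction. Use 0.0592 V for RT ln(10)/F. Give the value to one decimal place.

99.8

Cathode: Cr³⁺/Cr; anode: Na⁺/Na. E°cell = +1.97 V, n = 3.
log K = nE°cell / 0.0592 = (3)(+1.97) / 0.0592 = 99.8.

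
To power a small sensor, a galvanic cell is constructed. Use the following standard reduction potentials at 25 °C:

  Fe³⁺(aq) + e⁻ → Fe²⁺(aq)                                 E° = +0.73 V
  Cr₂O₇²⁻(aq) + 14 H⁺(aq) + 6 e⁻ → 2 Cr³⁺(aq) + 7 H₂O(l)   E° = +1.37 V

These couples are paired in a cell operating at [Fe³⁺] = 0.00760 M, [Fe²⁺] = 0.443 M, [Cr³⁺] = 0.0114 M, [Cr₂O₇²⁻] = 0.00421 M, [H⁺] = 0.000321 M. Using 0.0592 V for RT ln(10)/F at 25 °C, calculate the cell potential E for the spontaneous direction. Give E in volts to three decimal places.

Cr₂O₇²⁻/Cr³⁺ is the cathode (higher E°), Fe³⁺/Fe²⁺ the anode: E°cell = +1.37 − (+0.73) = +0.64 V, n = 6.
Overall: Cr₂O₇²⁻(aq) + 14 H⁺(aq) + 6 Fe²⁺(aq) → 2 Cr³⁺(aq) + 7 H₂O(l) + 6 Fe³⁺(aq)
Q = [Cr³⁺]^2·[Fe³⁺]^6 / ([Cr₂O₇²⁻]·[H⁺]^14·[Fe²⁺]^6); log Q = 36.805.
E = E° − (0.0592/n) log Q = +0.64 − (0.0592/6)(36.805) = +0.277 V.

+0.277 V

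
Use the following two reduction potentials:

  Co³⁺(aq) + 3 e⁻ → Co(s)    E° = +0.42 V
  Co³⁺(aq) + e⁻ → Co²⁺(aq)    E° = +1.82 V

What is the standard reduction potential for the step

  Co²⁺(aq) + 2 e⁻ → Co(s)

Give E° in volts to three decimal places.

Sequential free energies add, so n₃E°₃ = n₁E°₁ + n₂E°₂.
With n₃ = 3, and the known step contributing 1×(+1.82) V, the unknown satisfies 2·E° = 3×(+0.42) − 1×(+1.82) = -0.560.
E° = -0.560 / 2 = -0.280 V.

-0.280 V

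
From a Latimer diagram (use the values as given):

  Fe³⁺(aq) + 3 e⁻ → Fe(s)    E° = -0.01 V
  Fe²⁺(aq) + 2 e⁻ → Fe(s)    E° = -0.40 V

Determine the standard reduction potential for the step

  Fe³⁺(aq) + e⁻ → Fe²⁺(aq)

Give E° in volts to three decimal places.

+0.770 V

Sequential free energies add, so n₃E°₃ = n₁E°₁ + n₂E°₂.
With n₃ = 3, and the known step contributing 2×(-0.40) V, the unknown satisfies 1·E° = 3×(-0.01) − 2×(-0.40) = +0.770.
E° = +0.770 / 1 = +0.770 V.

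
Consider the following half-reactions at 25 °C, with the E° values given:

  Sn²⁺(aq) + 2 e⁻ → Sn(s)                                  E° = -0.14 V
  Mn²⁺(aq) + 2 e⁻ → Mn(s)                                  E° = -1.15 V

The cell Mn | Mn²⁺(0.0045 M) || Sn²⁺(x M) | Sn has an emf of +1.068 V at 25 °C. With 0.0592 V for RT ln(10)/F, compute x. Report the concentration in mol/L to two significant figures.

Sn²⁺/Sn is the cathode, Mn²⁺/Mn the anode: E°cell = +1.01 V, n = 2.
Overall reaction: Sn²⁺(aq) + Mn(s) → Sn(s) + Mn²⁺(aq); Q = [Mn²⁺]^1/[Sn²⁺]^1.
From E = E° − (0.0592/n) log Q: log Q = (E° − E)·n/0.0592 = (+1.01 − (+1.068))·2/0.0592 = -1.9595.
So 1·log[Sn²⁺] = 1·log(0.0045) − log Q = -2.3468 − (-1.9595) = -0.3873; [Sn²⁺] = 10^(-0.3873) ≈ 0.41 M.

0.41 M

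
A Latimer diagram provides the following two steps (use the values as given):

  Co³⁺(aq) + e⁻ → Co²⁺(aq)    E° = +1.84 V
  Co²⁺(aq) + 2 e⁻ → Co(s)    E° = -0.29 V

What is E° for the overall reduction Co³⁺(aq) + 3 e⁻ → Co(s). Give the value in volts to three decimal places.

+0.420 V

Standard free energies of sequential steps add: ΔG°₃ = ΔG°₁ + ΔG°₂, so n₃E°₃ = n₁E°₁ + n₂E°₂.
E°₃ = (1×+1.84 + 2×-0.29) / 3 = (+1.260) / 3 = +0.420 V.
Simply averaging or adding the two E° values would be wrong; the electron-weighted sum is required.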